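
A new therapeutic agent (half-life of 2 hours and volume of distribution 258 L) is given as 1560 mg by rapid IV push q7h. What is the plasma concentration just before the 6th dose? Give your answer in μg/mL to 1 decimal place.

f = (1/2)^(τ/t½) = (1/2)^(7/2) ≈ 0.0884.
C₀ = D/Vd = 1560/258 ≈ 6.047 μg/mL.
Before the 6th dose, 5 doses have been given. Superposition: Cmin = C₀·(f + f² + … + f^5).
≈ 6.047 × (0.0884 + 0.0078 + 0.0007 + 0.0001 + 0.0000) ≈ 6.047 × 0.0970 ≈ 0.587 μg/mL.

0.6 μg/mL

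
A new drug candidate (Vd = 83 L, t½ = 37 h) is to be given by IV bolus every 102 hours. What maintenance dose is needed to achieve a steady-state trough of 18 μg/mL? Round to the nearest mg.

8604 mg

τ/t½ = 102/37 ≈ 2.7568, so f = (1/2)^(102/37) ≈ 0.147956.
Cmin,ss = (D/Vd)·f/(1−f), so D = Cmin,ss·Vd·(1−f)/f.
D = 18 × 83 × (1−f)/f ≈ 18 × 83 × 5.75877 ≈ 8603.60 mg.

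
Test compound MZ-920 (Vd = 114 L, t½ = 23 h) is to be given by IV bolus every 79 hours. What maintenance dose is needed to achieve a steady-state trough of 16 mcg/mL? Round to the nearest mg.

17900 mg

τ/t½ = 79/23 ≈ 3.4348, so f = (1/2)^(79/23) ≈ 0.092476.
Cmin,ss = (D/Vd)·f/(1−f), so D = Cmin,ss·Vd·(1−f)/f.
D = 16 × 114 × (1−f)/f ≈ 16 × 114 × 9.81362 ≈ 17900.04 mg.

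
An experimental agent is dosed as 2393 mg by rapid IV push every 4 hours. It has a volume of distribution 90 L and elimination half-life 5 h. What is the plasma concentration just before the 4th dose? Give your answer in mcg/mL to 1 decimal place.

f = (1/2)^(τ/t½) = (1/2)^(4/5) ≈ 0.5743.
C₀ = D/Vd = 2393/90 ≈ 26.589 mcg/mL.
Before the 4th dose, 3 doses have been given. Superposition: Cmin = C₀·(f + f² + … + f^3).
≈ 26.589 × (0.5743 + 0.3298 + 0.1894) ≈ 26.589 × 1.0935 ≈ 29.075 mcg/mL.

29.1 mcg/mL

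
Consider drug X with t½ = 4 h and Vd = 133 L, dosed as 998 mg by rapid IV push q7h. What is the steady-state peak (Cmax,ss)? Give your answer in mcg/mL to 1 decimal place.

10.7 mcg/mL

k = ln2/t½ = ln2/4 ≈ 0.173287 h⁻¹; fraction remaining f = e^(−kτ) = e^(−0.173287×7) ≈ 0.2973.
Accumulation ratio R = 1/(1 − f) ≈ 1/0.7027 ≈ 1.4231.
Single-dose peak C₀ = D/Vd = 998/133 ≈ 7.504 mcg/mL.
Steady-state peak Cmax,ss = C₀·R ≈ 7.504 × 1.4231 ≈ 10.679 mcg/mL.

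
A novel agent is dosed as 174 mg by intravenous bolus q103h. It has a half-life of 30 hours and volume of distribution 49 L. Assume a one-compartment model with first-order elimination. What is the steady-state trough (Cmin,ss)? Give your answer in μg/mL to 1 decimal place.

0.4 μg/mL

k = ln2/t½ = ln2/30 ≈ 0.023105 h⁻¹; fraction remaining f = e^(−kτ) = e^(−0.023105×103) ≈ 0.0926.
Accumulation ratio R = 1/(1 − f) ≈ 1/0.9074 ≈ 1.1020.
Single-dose peak C₀ = D/Vd = 174/49 ≈ 3.551 μg/mL.
Cmax,ss = C₀/(1 − f) ≈ 3.551/0.9074 ≈ 3.913 μg/mL.
One interval later, Cmin,ss = Cmax,ss·e^(−kτ) ≈ 3.913 × 0.0926 ≈ 0.362 μg/mL.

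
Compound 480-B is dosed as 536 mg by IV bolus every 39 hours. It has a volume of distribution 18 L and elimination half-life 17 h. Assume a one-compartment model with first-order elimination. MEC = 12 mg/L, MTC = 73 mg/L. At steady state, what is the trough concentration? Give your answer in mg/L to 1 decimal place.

τ/t½ = 39/17 ≈ 2.2941, so fraction remaining f = (1/2)^(39/17) ≈ 0.2039.
Single-dose peak C₀ = D/Vd = 536/18 ≈ 29.778 mg/L.
Steady-state trough Cmin,ss = C₀·f/(1−f) ≈ 29.778 × 0.2039/0.7961 ≈ 7.627 mg/L.
Trough 7.6 mg/L vs MEC 12 mg/L: subtherapeutic.

7.6 mg/L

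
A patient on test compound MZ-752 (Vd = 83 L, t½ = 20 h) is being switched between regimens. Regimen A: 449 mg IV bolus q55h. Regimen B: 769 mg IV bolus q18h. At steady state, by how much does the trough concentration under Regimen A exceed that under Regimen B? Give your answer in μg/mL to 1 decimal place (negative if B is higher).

-9.8 μg/mL

Regimen A: f = (1/2)^(55/20) ≈ 0.1487; Cmin,ss = (449/83)·f/(1−f) ≈ 0.945 μg/mL.
Regimen B: f = (1/2)^(18/20) ≈ 0.5359; Cmin,ss = (769/83)·f/(1−f) ≈ 10.698 μg/mL.
Difference ≈ 0.945 − 10.698 ≈ -9.753 μg/mL.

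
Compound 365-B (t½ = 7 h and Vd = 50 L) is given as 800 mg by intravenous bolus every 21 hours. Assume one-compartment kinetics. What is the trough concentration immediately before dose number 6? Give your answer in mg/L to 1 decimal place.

f = (1/2)^(τ/t½) = (1/2)^(21/7) ≈ 0.1250.
C₀ = D/Vd = 800/50 ≈ 16.000 mg/L.
Before the 6th dose, 5 doses have been given. Superposition: Cmin = C₀·(f + f² + … + f^5).
≈ 16.000 × (0.1250 + 0.0156 + 0.0020 + 0.0002 + 0.0000) ≈ 16.000 × 0.1428 ≈ 2.285 mg/L.

2.3 mg/L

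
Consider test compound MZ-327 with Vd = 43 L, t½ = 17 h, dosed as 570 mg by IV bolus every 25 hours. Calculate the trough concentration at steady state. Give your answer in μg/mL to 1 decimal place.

k = ln2/t½ = ln2/17 ≈ 0.040773 h⁻¹; fraction remaining f = e^(−kτ) = e^(−0.040773×25) ≈ 0.3608.
Single-dose peak C₀ = D/Vd = 570/43 ≈ 13.256 μg/mL.
Steady-state trough Cmin,ss = C₀·f/(1−f) ≈ 13.256 × 0.3608/0.6392 ≈ 7.482 μg/mL.

7.5 μg/mL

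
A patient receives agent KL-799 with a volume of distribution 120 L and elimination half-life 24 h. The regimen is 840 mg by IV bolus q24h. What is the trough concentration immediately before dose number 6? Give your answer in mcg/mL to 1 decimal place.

f = (1/2)^(τ/t½) = (1/2)^(24/24) ≈ 0.5000.
C₀ = D/Vd = 840/120 ≈ 7.000 mcg/mL.
Before the 6th dose, 5 doses have been given. Superposition: Cmin = C₀·(f + f² + … + f^5).
≈ 7.000 × (0.5000 + 0.2500 + 0.1250 + 0.0625 + 0.0313) ≈ 7.000 × 0.9688 ≈ 6.782 mcg/mL.

6.8 mcg/mL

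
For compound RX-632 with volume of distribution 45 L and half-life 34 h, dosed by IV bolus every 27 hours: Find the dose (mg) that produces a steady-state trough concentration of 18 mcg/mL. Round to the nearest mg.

595 mg

τ/t½ = 27/34 ≈ 0.79412, so f = (1/2)^(27/34) ≈ 0.576696.
Cmin,ss = (D/Vd)·f/(1−f), so D = Cmin,ss·Vd·(1−f)/f.
D = 18 × 45 × (1−f)/f ≈ 18 × 45 × 0.73402 ≈ 594.56 mg.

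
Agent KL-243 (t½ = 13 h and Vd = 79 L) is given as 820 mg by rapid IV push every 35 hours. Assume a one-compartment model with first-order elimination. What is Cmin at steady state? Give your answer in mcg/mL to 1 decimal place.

1.9 mcg/mL

k = ln2/t½ = ln2/13 ≈ 0.053319 h⁻¹; fraction remaining f = e^(−kτ) = e^(−0.053319×35) ≈ 0.1547.
At steady state, accumulation factor R = 1/(1 − e^(−kτ)) ≈ 1.1830.
Single-dose peak C₀ = D/Vd = 820/79 ≈ 10.380 mcg/mL.
Steady-state peak Cmax,ss = C₀·R ≈ 10.380 × 1.1830 ≈ 12.280 mcg/mL.
Steady-state trough Cmin,ss = Cmax,ss·f ≈ 12.280 × 0.1547 ≈ 1.900 mcg/mL.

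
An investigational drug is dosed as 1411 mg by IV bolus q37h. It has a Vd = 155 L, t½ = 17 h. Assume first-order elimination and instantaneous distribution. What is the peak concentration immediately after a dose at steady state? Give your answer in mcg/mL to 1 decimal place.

k = ln2/t½ = ln2/17 ≈ 0.040773 h⁻¹; fraction remaining f = e^(−kτ) = e^(−0.040773×37) ≈ 0.2212.
At steady state, accumulation factor R = 1/(1 − e^(−kτ)) ≈ 1.2840.
Single-dose peak C₀ = D/Vd = 1411/155 ≈ 9.103 mcg/mL.
Steady-state peak Cmax,ss = C₀·R ≈ 9.103 × 1.2840 ≈ 11.688 mcg/mL.

11.7 mcg/mL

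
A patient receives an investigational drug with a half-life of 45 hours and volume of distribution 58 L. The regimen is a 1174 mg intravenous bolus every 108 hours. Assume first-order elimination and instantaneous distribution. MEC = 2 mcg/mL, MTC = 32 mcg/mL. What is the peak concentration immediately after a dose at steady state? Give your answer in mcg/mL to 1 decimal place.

k = ln2/t½ = ln2/45 ≈ 0.015403 h⁻¹; fraction remaining f = e^(−kτ) = e^(−0.015403×108) ≈ 0.1895.
At steady state, accumulation factor R = 1/(1 − e^(−kτ)) ≈ 1.2338.
Each bolus raises the concentration by D/Vd = 1174/58 ≈ 20.241 mcg/mL.
Steady-state peak Cmax,ss = C₀·R ≈ 20.241 × 1.2338 ≈ 24.973 mcg/mL.
Peak 25.0 mcg/mL vs MTC 32 mcg/mL: below toxic threshold.

25.0 mcg/mL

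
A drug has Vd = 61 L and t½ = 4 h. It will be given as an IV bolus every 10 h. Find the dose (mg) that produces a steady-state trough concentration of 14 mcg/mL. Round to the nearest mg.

τ/t½ = 10/4 ≈ 2.5, so f = (1/2)^(10/4) ≈ 0.176777.
Cmin,ss = (D/Vd)·f/(1−f), so D = Cmin,ss·Vd·(1−f)/f.
D = 14 × 61 × (1−f)/f ≈ 14 × 61 × 4.65684 ≈ 3976.94 mg.

3977 mg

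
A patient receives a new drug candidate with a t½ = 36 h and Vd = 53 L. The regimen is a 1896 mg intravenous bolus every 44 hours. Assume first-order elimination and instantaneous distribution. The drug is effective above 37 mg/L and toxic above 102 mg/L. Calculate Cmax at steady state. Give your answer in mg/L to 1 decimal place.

τ/t½ = 44/36 ≈ 1.2222, so fraction remaining f = (1/2)^(44/36) ≈ 0.4286.
At steady state, accumulation factor R = 1/(1 − e^(−kτ)) ≈ 1.7501.
Each bolus raises the concentration by D/Vd = 1896/53 ≈ 35.774 mg/L.
Cmax,ss = C₀/(1 − f) ≈ 35.774/0.5714 ≈ 62.608 mg/L.
Peak 62.6 mg/L vs MTC 102 mg/L: below toxic threshold.

62.6 mg/L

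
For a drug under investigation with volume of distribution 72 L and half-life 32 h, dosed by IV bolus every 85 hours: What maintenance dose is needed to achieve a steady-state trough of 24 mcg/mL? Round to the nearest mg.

τ/t½ = 85/32 ≈ 2.6562, so f = (1/2)^(85/32) ≈ 0.158631.
Cmin,ss = (D/Vd)·f/(1−f), so D = Cmin,ss·Vd·(1−f)/f.
D = 24 × 72 × (1−f)/f ≈ 24 × 72 × 5.30394 ≈ 9165.21 mg.

9165 mg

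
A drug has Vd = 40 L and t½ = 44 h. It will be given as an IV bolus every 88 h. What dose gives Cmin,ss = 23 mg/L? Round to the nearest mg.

τ/t½ = 88/44 ≈ 2, so f = (1/2)^(88/44) ≈ 0.250000.
Cmin,ss = (D/Vd)·f/(1−f), so D = Cmin,ss·Vd·(1−f)/f.
D = 23 × 40 × (1−f)/f ≈ 23 × 40 × 3.00000 ≈ 2760.00 mg.

2760 mg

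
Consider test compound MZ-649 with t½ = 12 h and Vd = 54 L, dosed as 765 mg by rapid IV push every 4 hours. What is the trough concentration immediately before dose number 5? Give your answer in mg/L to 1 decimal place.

f = (1/2)^(τ/t½) = (1/2)^(4/12) ≈ 0.7937.
C₀ = D/Vd = 765/54 ≈ 14.167 mg/L.
Before the 5th dose, 4 doses have been given. Superposition: Cmin = C₀·(f + f² + … + f^4).
≈ 14.167 × (0.7937 + 0.6300 + 0.5000 + 0.3968) ≈ 14.167 × 2.3205 ≈ 32.875 mg/L.

32.9 mg/L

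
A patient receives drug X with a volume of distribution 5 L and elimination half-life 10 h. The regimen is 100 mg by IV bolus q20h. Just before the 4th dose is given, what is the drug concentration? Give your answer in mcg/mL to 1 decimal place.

6.6 mcg/mL

f = (1/2)^(τ/t½) = (1/2)^(20/10) ≈ 0.2500.
C₀ = D/Vd = 100/5 ≈ 20.000 mcg/mL.
Before the 4th dose, 3 doses have been given. Superposition: Cmin = C₀·(f + f² + … + f^3).
≈ 20.000 × (0.2500 + 0.0625 + 0.0156) ≈ 20.000 × 0.3281 ≈ 6.562 mcg/mL.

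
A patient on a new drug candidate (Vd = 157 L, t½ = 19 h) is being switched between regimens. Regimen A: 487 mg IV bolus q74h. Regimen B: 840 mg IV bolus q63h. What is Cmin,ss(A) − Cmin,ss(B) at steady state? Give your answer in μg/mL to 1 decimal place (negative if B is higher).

Regimen A: f = (1/2)^(74/19) ≈ 0.0672; Cmin,ss = (487/157)·f/(1−f) ≈ 0.223 μg/mL.
Regimen B: f = (1/2)^(63/19) ≈ 0.1004; Cmin,ss = (840/157)·f/(1−f) ≈ 0.597 μg/mL.
Difference ≈ 0.223 − 0.597 ≈ -0.374 μg/mL.

-0.4 μg/mL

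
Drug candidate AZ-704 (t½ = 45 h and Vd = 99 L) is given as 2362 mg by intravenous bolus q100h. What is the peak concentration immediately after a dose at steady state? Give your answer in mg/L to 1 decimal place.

k = ln2/t½ = ln2/45 ≈ 0.015403 h⁻¹; fraction remaining f = e^(−kτ) = e^(−0.015403×100) ≈ 0.2143.
At steady state, accumulation factor R = 1/(1 − e^(−kτ)) ≈ 1.2728.
Each bolus raises the concentration by D/Vd = 2362/99 ≈ 23.859 mg/L.
Steady-state peak Cmax,ss = C₀·R ≈ 23.859 × 1.2728 ≈ 30.368 mg/L.

30.4 mg/L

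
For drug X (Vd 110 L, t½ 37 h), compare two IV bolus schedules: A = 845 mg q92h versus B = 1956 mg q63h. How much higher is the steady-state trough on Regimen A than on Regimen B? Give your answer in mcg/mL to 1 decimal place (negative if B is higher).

Regimen A: f = (1/2)^(92/37) ≈ 0.1784; Cmin,ss = (845/110)·f/(1−f) ≈ 1.668 mcg/mL.
Regimen B: f = (1/2)^(63/37) ≈ 0.3072; Cmin,ss = (1956/110)·f/(1−f) ≈ 7.885 mcg/mL.
Difference ≈ 1.668 − 7.885 ≈ -6.217 mcg/mL.

-6.2 mcg/mL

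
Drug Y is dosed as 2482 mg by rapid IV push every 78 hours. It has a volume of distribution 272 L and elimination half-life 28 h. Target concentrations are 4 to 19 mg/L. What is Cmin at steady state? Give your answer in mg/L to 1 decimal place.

τ/t½ = 78/28 ≈ 2.7857, so fraction remaining f = (1/2)^(78/28) ≈ 0.1450.
Accumulation ratio R = 1/(1 − f) ≈ 1/0.8550 ≈ 1.1696.
Single-dose peak C₀ = D/Vd = 2482/272 ≈ 9.125 mg/L.
Cmax,ss = C₀/(1 − f) ≈ 9.125/0.8550 ≈ 10.673 mg/L.
Steady-state trough Cmin,ss = Cmax,ss·f ≈ 10.673 × 0.1450 ≈ 1.548 mg/L.
Trough 1.5 mg/L vs MEC 4 mg/L: subtherapeutic.

1.5 mg/L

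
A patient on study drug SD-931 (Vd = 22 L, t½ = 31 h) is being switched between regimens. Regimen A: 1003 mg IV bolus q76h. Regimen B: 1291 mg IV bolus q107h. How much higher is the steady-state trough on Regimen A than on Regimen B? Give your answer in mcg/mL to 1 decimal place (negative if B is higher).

4.3 mcg/mL

Regimen A: f = (1/2)^(76/31) ≈ 0.1828; Cmin,ss = (1003/22)·f/(1−f) ≈ 10.198 mcg/mL.
Regimen B: f = (1/2)^(107/31) ≈ 0.0914; Cmin,ss = (1291/22)·f/(1−f) ≈ 5.903 mcg/mL.
Difference ≈ 10.198 − 5.903 ≈ 4.295 mcg/mL.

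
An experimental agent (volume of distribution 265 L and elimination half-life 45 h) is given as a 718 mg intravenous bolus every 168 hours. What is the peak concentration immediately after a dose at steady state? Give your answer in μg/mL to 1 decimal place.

2.9 μg/mL

Over one 168-h interval, 168/45 ≈ 3.7333 half-lives elapse, leaving f ≈ 0.0752 of each dose.
Accumulation ratio R = 1/(1 − f) ≈ 1/0.9248 ≈ 1.0813.
Each bolus raises the concentration by D/Vd = 718/265 ≈ 2.709 μg/mL.
Steady-state peak Cmax,ss = C₀·R ≈ 2.709 × 1.0813 ≈ 2.929 μg/mL.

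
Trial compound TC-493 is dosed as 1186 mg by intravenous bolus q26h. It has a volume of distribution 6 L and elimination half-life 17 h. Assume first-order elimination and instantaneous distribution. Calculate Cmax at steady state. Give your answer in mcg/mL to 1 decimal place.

302.4 mcg/mL

Over one 26-h interval, 26/17 ≈ 1.5294 half-lives elapse, leaving f ≈ 0.3464 of each dose.
At steady state, accumulation factor R = 1/(1 − e^(−kτ)) ≈ 1.5300.
Single-dose peak C₀ = D/Vd = 1186/6 ≈ 197.667 mcg/mL.
Steady-state peak Cmax,ss = C₀·R ≈ 197.667 × 1.5300 ≈ 302.431 mcg/mL.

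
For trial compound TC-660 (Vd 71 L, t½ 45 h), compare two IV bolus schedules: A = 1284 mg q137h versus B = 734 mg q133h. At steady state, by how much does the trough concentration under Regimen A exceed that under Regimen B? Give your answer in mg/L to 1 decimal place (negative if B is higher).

Regimen A: f = (1/2)^(137/45) ≈ 0.1212; Cmin,ss = (1284/71)·f/(1−f) ≈ 2.494 mg/L.
Regimen B: f = (1/2)^(133/45) ≈ 0.1289; Cmin,ss = (734/71)·f/(1−f) ≈ 1.530 mg/L.
Difference ≈ 2.494 − 1.530 ≈ 0.964 mg/L.

1.0 mg/L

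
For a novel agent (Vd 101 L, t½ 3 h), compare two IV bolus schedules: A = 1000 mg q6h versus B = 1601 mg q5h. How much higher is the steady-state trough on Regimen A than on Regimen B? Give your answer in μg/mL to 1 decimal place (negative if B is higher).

-4.0 μg/mL

Regimen A: f = (1/2)^(6/3) ≈ 0.2500; Cmin,ss = (1000/101)·f/(1−f) ≈ 3.300 μg/mL.
Regimen B: f = (1/2)^(5/3) ≈ 0.3150; Cmin,ss = (1601/101)·f/(1−f) ≈ 7.289 μg/mL.
Difference ≈ 3.300 − 7.289 ≈ -3.989 μg/mL.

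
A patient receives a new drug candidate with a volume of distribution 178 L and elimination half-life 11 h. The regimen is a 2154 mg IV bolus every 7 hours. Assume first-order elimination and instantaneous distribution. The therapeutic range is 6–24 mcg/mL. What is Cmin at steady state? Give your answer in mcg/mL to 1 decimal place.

τ/t½ = 7/11 ≈ 0.63636, so fraction remaining f = (1/2)^(7/11) ≈ 0.6433.
Accumulation ratio R = 1/(1 − f) ≈ 1/0.3567 ≈ 2.8035.
Single-dose peak C₀ = D/Vd = 2154/178 ≈ 12.101 mcg/mL.
Steady-state peak Cmax,ss = C₀·R ≈ 12.101 × 2.8035 ≈ 33.925 mcg/mL.
Steady-state trough Cmin,ss = Cmax,ss·f ≈ 33.925 × 0.6433 ≈ 21.824 mcg/mL.
Trough 21.8 mcg/mL vs MEC 6 mcg/mL: adequate.

21.8 mcg/mL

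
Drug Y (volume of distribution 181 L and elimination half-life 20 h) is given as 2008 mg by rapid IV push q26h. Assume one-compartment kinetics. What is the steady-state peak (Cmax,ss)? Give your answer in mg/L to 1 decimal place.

τ/t½ = 26/20 ≈ 1.3, so fraction remaining f = (1/2)^(26/20) ≈ 0.4061.
At steady state, accumulation factor R = 1/(1 − e^(−kτ)) ≈ 1.6838.
Each bolus raises the concentration by D/Vd = 2008/181 ≈ 11.094 mg/L.
Steady-state peak Cmax,ss = C₀·R ≈ 11.094 × 1.6838 ≈ 18.680 mg/L.

18.7 mg/L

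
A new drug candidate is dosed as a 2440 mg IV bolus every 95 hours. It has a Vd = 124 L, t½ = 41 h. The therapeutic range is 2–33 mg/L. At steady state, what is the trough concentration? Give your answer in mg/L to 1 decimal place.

τ/t½ = 95/41 ≈ 2.3171, so fraction remaining f = (1/2)^(95/41) ≈ 0.2007.
At steady state, accumulation factor R = 1/(1 − e^(−kτ)) ≈ 1.2511.
Single-dose peak C₀ = D/Vd = 2440/124 ≈ 19.677 mg/L.
Steady-state peak Cmax,ss = C₀·R ≈ 19.677 × 1.2511 ≈ 24.618 mg/L.
One interval later, Cmin,ss = Cmax,ss·e^(−kτ) ≈ 24.618 × 0.2007 ≈ 4.941 mg/L.
Trough 4.9 mg/L vs MEC 2 mg/L: adequate.

4.9 mg/L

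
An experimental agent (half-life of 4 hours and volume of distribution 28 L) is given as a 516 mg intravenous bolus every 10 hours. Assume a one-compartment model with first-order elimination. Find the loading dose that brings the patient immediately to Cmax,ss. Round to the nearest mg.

f = (1/2)^(10/4) ≈ 0.176777; accumulation ratio R = 1/(1−f) ≈ 1.21474.
Loading dose to hit Cmax,ss on first dose: D_load = D_maint·R ≈ 516 × 1.21474 ≈ 626.81 mg.

627 mg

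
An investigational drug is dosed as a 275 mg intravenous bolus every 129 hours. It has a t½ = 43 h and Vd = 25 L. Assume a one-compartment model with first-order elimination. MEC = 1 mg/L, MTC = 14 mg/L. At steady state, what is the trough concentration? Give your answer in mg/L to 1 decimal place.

τ = 129 h = 3 half-lives, so f = (1/2)^3 = 0.125.
Accumulation ratio R = 1/(1 − f) = 1/0.875 = 8/7.
Single-dose peak C₀ = D/Vd = 275/25 = 11 mg/L.
Steady-state peak Cmax,ss = C₀·R = 11 × 8/7 ≈ 12.571 mg/L.
Steady-state trough Cmin,ss = Cmax,ss·f ≈ 12.571 × 0.125 ≈ 1.571 mg/L.
Trough 1.6 mg/L vs MEC 1 mg/L: adequate.

1.6 mg/L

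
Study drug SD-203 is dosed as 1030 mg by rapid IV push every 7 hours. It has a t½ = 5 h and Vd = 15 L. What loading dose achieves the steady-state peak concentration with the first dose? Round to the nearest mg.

f = (1/2)^(7/5) ≈ 0.378929; accumulation ratio R = 1/(1−f) ≈ 1.61012.
Loading dose to hit Cmax,ss on first dose: D_load = D_maint·R ≈ 1030 × 1.61012 ≈ 1658.42 mg.

1658 mg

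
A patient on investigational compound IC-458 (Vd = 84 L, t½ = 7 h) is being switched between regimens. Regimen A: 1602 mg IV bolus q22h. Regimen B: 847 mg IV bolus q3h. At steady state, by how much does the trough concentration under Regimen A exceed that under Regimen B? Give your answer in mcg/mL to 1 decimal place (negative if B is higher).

-26.7 mcg/mL

Regimen A: f = (1/2)^(22/7) ≈ 0.1132; Cmin,ss = (1602/84)·f/(1−f) ≈ 2.434 mcg/mL.
Regimen B: f = (1/2)^(3/7) ≈ 0.7430; Cmin,ss = (847/84)·f/(1−f) ≈ 29.151 mcg/mL.
Difference ≈ 2.434 − 29.151 ≈ -26.717 mcg/mL.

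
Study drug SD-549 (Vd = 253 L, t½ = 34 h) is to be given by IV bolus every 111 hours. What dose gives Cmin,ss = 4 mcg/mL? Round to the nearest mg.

8714 mg

τ/t½ = 111/34 ≈ 3.2647, so f = (1/2)^(111/34) ≈ 0.104046.
Cmin,ss = (D/Vd)·f/(1−f), so D = Cmin,ss·Vd·(1−f)/f.
D = 4 × 253 × (1−f)/f ≈ 4 × 253 × 8.61113 ≈ 8714.46 mg.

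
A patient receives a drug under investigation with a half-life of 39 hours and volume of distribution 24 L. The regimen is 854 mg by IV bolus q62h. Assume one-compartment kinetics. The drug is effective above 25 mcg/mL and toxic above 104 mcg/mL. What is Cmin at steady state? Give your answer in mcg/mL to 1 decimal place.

17.7 mcg/mL

k = ln2/t½ = ln2/39 ≈ 0.017773 h⁻¹; fraction remaining f = e^(−kτ) = e^(−0.017773×62) ≈ 0.3322.
Accumulation ratio R = 1/(1 − f) ≈ 1/0.6678 ≈ 1.4975.
Single-dose peak C₀ = D/Vd = 854/24 ≈ 35.583 mcg/mL.
Steady-state peak Cmax,ss = C₀·R ≈ 35.583 × 1.4975 ≈ 53.286 mcg/mL.
Steady-state trough Cmin,ss = Cmax,ss·f ≈ 53.286 × 0.3322 ≈ 17.702 mcg/mL.
Trough 17.7 mcg/mL vs MEC 25 mcg/mL: subtherapeutic.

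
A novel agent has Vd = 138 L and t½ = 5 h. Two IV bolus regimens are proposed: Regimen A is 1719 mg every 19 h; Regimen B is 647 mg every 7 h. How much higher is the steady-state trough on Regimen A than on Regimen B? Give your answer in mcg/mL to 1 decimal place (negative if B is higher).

-1.9 mcg/mL

Regimen A: f = (1/2)^(19/5) ≈ 0.0718; Cmin,ss = (1719/138)·f/(1−f) ≈ 0.964 mcg/mL.
Regimen B: f = (1/2)^(7/5) ≈ 0.3789; Cmin,ss = (647/138)·f/(1−f) ≈ 2.860 mcg/mL.
Difference ≈ 0.964 − 2.860 ≈ -1.896 mcg/mL.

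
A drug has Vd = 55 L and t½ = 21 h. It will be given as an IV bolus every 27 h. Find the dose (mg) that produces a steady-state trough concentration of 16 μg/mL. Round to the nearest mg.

1265 mg

τ/t½ = 27/21 ≈ 1.2857, so f = (1/2)^(27/21) ≈ 0.410168.
Cmin,ss = (D/Vd)·f/(1−f), so D = Cmin,ss·Vd·(1−f)/f.
D = 16 × 55 × (1−f)/f ≈ 16 × 55 × 1.43803 ≈ 1265.47 mg.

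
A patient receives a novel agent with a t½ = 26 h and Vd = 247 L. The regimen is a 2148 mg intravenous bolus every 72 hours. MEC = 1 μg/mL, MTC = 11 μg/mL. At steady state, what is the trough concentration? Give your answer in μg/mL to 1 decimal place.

1.5 μg/mL

k = ln2/t½ = ln2/26 ≈ 0.026660 h⁻¹; fraction remaining f = e^(−kτ) = e^(−0.026660×72) ≈ 0.1467.
Accumulation ratio R = 1/(1 − f) ≈ 1/0.8533 ≈ 1.1719.
Single-dose peak C₀ = D/Vd = 2148/247 ≈ 8.696 μg/mL.
Steady-state peak Cmax,ss = C₀·R ≈ 8.696 × 1.1719 ≈ 10.191 μg/mL.
Steady-state trough Cmin,ss = Cmax,ss·f ≈ 10.191 × 0.1467 ≈ 1.495 μg/mL.
Trough 1.5 μg/mL vs MEC 1 μg/mL: adequate.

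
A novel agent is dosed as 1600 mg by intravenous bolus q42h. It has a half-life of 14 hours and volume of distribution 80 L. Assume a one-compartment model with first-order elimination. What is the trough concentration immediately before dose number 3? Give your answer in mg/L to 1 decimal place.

f = (1/2)^(τ/t½) = (1/2)^(42/14) ≈ 0.1250.
C₀ = D/Vd = 1600/80 ≈ 20.000 mg/L.
Before the 3rd dose, 2 doses have been given. Superposition: Cmin = C₀·(f + f²).
≈ 20.000 × (0.1250 + 0.0156) ≈ 20.000 × 0.1406 ≈ 2.812 mg/L.

2.8 mg/L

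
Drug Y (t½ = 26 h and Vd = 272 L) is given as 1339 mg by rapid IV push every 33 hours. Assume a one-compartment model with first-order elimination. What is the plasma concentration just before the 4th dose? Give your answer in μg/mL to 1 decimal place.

3.2 μg/mL

f = (1/2)^(τ/t½) = (1/2)^(33/26) ≈ 0.4149.
C₀ = D/Vd = 1339/272 ≈ 4.923 μg/mL.
Before the 4th dose, 3 doses have been given. Superposition: Cmin = C₀·(f + f² + … + f^3).
≈ 4.923 × (0.4149 + 0.1721 + 0.0714) ≈ 4.923 × 0.6584 ≈ 3.241 μg/mL.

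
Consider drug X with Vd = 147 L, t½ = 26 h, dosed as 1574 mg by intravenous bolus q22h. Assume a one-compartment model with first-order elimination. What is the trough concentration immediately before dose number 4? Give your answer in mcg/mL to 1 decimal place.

f = (1/2)^(τ/t½) = (1/2)^(22/26) ≈ 0.5563.
C₀ = D/Vd = 1574/147 ≈ 10.707 mcg/mL.
Before the 4th dose, 3 doses have been given. Superposition: Cmin = C₀·(f + f² + … + f^3).
≈ 10.707 × (0.5563 + 0.3095 + 0.1722) ≈ 10.707 × 1.0380 ≈ 11.114 mcg/mL.

11.1 mcg/mL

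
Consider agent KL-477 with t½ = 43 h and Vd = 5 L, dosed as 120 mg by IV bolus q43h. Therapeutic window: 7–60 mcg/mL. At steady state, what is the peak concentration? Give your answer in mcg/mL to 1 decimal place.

The dosing interval is 1 half-life, so f = 2^(−1) = 0.5.
Accumulation ratio R = 1/(1 − f) = 1/0.5 = 2/1.
Single-dose peak C₀ = D/Vd = 120/5 = 24 mcg/mL.
Steady-state peak Cmax,ss = C₀·R = 24 × 2/1 ≈ 48.000 mcg/mL.
Peak 48.0 mcg/mL vs MTC 60 mcg/mL: below toxic threshold.

48.0 mcg/mL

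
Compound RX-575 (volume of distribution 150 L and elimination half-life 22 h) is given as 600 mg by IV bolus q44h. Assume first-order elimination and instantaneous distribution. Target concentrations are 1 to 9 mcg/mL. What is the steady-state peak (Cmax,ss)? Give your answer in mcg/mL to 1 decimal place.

5.3 mcg/mL

The dosing interval is 2 half-lives, so f = 2^(−2) = 0.25.
Accumulation ratio R = 1/(1 − f) = 1/0.75 = 4/3.
Single-dose peak C₀ = D/Vd = 600/150 = 4 mcg/mL.
Steady-state peak Cmax,ss = C₀·R = 4 × 4/3 ≈ 5.333 mcg/mL.
Peak 5.3 mcg/mL vs MTC 9 mcg/mL: below toxic threshold.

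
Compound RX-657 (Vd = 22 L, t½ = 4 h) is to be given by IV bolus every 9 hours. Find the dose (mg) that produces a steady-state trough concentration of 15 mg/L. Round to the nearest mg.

τ/t½ = 9/4 ≈ 2.25, so f = (1/2)^(9/4) ≈ 0.210224.
Cmin,ss = (D/Vd)·f/(1−f), so D = Cmin,ss·Vd·(1−f)/f.
D = 15 × 22 × (1−f)/f ≈ 15 × 22 × 3.75683 ≈ 1239.75 mg.

1240 mg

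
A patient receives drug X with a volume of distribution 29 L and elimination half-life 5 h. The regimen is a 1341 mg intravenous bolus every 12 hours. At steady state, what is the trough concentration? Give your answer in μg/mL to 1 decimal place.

10.8 μg/mL

k = ln2/t½ = ln2/5 ≈ 0.138629 h⁻¹; fraction remaining f = e^(−kτ) = e^(−0.138629×12) ≈ 0.1895.
At steady state, accumulation factor R = 1/(1 − e^(−kτ)) ≈ 1.2338.
Single-dose peak C₀ = D/Vd = 1341/29 ≈ 46.241 μg/mL.
Cmax,ss = C₀/(1 − f) ≈ 46.241/0.8105 ≈ 57.052 μg/mL.
One interval later, Cmin,ss = Cmax,ss·e^(−kτ) ≈ 57.052 × 0.1895 ≈ 10.811 μg/mL.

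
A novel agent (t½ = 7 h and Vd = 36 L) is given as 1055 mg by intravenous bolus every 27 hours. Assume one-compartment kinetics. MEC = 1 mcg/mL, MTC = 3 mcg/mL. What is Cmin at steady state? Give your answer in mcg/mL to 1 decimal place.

2.2 mcg/mL

τ/t½ = 27/7 ≈ 3.8571, so fraction remaining f = (1/2)^(27/7) ≈ 0.0690.
At steady state, accumulation factor R = 1/(1 − e^(−kτ)) ≈ 1.0741.
Single-dose peak C₀ = D/Vd = 1055/36 ≈ 29.306 mcg/mL.
Steady-state peak Cmax,ss = C₀·R ≈ 29.306 × 1.0741 ≈ 31.478 mcg/mL.
One interval later, Cmin,ss = Cmax,ss·e^(−kτ) ≈ 31.478 × 0.0690 ≈ 2.172 mcg/mL.
Trough 2.2 mcg/mL vs MEC 1 mcg/mL: adequate.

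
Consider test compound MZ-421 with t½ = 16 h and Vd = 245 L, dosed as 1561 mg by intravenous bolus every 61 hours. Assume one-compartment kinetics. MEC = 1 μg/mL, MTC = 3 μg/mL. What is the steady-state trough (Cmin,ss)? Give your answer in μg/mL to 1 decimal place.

k = ln2/t½ = ln2/16 ≈ 0.043322 h⁻¹; fraction remaining f = e^(−kτ) = e^(−0.043322×61) ≈ 0.0712.
At steady state, accumulation factor R = 1/(1 − e^(−kτ)) ≈ 1.0767.
Single-dose peak C₀ = D/Vd = 1561/245 ≈ 6.371 μg/mL.
Steady-state peak Cmax,ss = C₀·R ≈ 6.371 × 1.0767 ≈ 6.860 μg/mL.
One interval later, Cmin,ss = Cmax,ss·e^(−kτ) ≈ 6.860 × 0.0712 ≈ 0.488 μg/mL.
Trough 0.5 μg/mL vs MEC 1 μg/mL: subtherapeutic.

0.5 μg/mL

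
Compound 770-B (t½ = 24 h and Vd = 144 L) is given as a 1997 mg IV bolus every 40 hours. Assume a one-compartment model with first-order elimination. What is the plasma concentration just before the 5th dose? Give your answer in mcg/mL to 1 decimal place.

f = (1/2)^(τ/t½) = (1/2)^(40/24) ≈ 0.3150.
C₀ = D/Vd = 1997/144 ≈ 13.868 mcg/mL.
Before the 5th dose, 4 doses have been given. Superposition: Cmin = C₀·(f + f² + … + f^4).
≈ 13.868 × (0.3150 + 0.0992 + 0.0313 + 0.0098) ≈ 13.868 × 0.4553 ≈ 6.314 mcg/mL.

6.3 mcg/mL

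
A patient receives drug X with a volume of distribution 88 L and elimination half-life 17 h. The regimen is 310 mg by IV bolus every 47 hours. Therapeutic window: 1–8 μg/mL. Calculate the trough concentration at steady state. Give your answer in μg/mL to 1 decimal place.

0.6 μg/mL

k = ln2/t½ = ln2/17 ≈ 0.040773 h⁻¹; fraction remaining f = e^(−kτ) = e^(−0.040773×47) ≈ 0.1471.
Single-dose peak C₀ = D/Vd = 310/88 ≈ 3.523 μg/mL.
Steady-state trough Cmin,ss = C₀·f/(1−f) ≈ 3.523 × 0.1471/0.8529 ≈ 0.608 μg/mL.
Trough 0.6 μg/mL vs MEC 1 μg/mL: subtherapeutic.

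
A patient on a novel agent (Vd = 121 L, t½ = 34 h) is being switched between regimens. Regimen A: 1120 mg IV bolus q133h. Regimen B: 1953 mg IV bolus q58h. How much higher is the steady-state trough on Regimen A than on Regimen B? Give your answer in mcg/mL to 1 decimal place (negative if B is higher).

Regimen A: f = (1/2)^(133/34) ≈ 0.0664; Cmin,ss = (1120/121)·f/(1−f) ≈ 0.658 mcg/mL.
Regimen B: f = (1/2)^(58/34) ≈ 0.3065; Cmin,ss = (1953/121)·f/(1−f) ≈ 7.133 mcg/mL.
Difference ≈ 0.658 − 7.133 ≈ -6.475 mcg/mL.

-6.5 mcg/mL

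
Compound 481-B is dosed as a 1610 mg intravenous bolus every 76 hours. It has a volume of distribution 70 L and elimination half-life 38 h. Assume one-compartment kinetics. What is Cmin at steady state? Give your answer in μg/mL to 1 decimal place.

τ = 76 h = 2 half-lives, so f = (1/2)^2 = 0.25.
At steady state, R = 1/(1 − 0.25) = 4/3.
Single-dose peak C₀ = D/Vd = 1610/70 = 23 μg/mL.
Steady-state peak Cmax,ss = C₀·R = 23 × 4/3 ≈ 30.667 μg/mL.
Steady-state trough Cmin,ss = Cmax,ss·f ≈ 30.667 × 0.25 ≈ 7.667 μg/mL.

7.7 μg/mL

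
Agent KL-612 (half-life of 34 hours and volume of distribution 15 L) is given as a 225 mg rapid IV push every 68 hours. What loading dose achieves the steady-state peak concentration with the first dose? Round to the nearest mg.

300 mg

f = (1/2)^(68/34) ≈ 0.250000; accumulation ratio R = 1/(1−f) ≈ 1.33333.
Loading dose to hit Cmax,ss on first dose: D_load = D_maint·R ≈ 225 × 1.33333 ≈ 300.00 mg.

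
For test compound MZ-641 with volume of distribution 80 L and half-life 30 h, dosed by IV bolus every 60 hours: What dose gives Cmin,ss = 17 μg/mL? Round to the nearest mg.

τ/t½ = 60/30 ≈ 2, so f = (1/2)^(60/30) ≈ 0.250000.
Cmin,ss = (D/Vd)·f/(1−f), so D = Cmin,ss·Vd·(1−f)/f.
D = 17 × 80 × (1−f)/f ≈ 17 × 80 × 3.00000 ≈ 4080.00 mg.

4080 mg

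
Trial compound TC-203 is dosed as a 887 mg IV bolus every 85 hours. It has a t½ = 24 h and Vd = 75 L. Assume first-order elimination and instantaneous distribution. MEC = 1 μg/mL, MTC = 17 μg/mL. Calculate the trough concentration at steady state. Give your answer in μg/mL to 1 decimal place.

1.1 μg/mL

Over one 85-h interval, 85/24 ≈ 3.5417 half-lives elapse, leaving f ≈ 0.0859 of each dose.
Each bolus raises the concentration by D/Vd = 887/75 ≈ 11.827 μg/mL.
Steady-state trough Cmin,ss = C₀·f/(1−f) ≈ 11.827 × 0.0859/0.9141 ≈ 1.111 μg/mL.
Trough 1.1 μg/mL vs MEC 1 μg/mL: adequate.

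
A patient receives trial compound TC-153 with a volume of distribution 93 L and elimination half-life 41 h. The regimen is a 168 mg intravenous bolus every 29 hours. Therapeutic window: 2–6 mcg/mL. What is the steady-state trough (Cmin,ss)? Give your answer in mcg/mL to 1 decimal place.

τ/t½ = 29/41 ≈ 0.70732, so fraction remaining f = (1/2)^(29/41) ≈ 0.6125.
Accumulation ratio R = 1/(1 − f) ≈ 1/0.3875 ≈ 2.5806.
Single-dose peak C₀ = D/Vd = 168/93 ≈ 1.806 mcg/mL.
Cmax,ss = C₀/(1 − f) ≈ 1.806/0.3875 ≈ 4.661 mcg/mL.
Steady-state trough Cmin,ss = Cmax,ss·f ≈ 4.661 × 0.6125 ≈ 2.855 mcg/mL.
Trough 2.9 mcg/mL vs MEC 2 mcg/mL: adequate.

2.9 mcg/mL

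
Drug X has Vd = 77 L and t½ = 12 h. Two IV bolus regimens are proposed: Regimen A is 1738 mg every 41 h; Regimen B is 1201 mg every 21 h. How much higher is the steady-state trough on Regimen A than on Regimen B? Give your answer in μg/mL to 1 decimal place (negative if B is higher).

Regimen A: f = (1/2)^(41/12) ≈ 0.0936; Cmin,ss = (1738/77)·f/(1−f) ≈ 2.331 μg/mL.
Regimen B: f = (1/2)^(21/12) ≈ 0.2973; Cmin,ss = (1201/77)·f/(1−f) ≈ 6.599 μg/mL.
Difference ≈ 2.331 − 6.599 ≈ -4.268 μg/mL.

-4.3 μg/mL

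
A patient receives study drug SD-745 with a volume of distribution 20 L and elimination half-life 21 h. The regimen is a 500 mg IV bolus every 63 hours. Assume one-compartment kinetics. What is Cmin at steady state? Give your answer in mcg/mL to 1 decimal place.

τ = 63 h = 3 half-lives, so f = (1/2)^3 = 0.125.
At steady state, R = 1/(1 − 0.125) = 8/7.
Single-dose peak C₀ = D/Vd = 500/20 = 25 mcg/mL.
Steady-state peak Cmax,ss = C₀·R = 25 × 8/7 ≈ 28.571 mcg/mL.
Steady-state trough Cmin,ss = Cmax,ss·f ≈ 28.571 × 0.125 ≈ 3.571 mcg/mL.

3.6 mcg/mL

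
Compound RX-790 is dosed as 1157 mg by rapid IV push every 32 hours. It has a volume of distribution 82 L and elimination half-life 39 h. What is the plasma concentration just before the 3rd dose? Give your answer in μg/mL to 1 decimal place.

f = (1/2)^(τ/t½) = (1/2)^(32/39) ≈ 0.5662.
C₀ = D/Vd = 1157/82 ≈ 14.110 μg/mL.
Before the 3rd dose, 2 doses have been given. Superposition: Cmin = C₀·(f + f²).
≈ 14.110 × (0.5662 + 0.3206) ≈ 14.110 × 0.8868 ≈ 12.513 μg/mL.

12.5 μg/mL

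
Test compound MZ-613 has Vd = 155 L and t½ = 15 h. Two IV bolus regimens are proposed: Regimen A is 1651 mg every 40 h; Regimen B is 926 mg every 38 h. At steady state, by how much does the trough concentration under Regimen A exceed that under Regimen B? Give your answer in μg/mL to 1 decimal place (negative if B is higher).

0.7 μg/mL

Regimen A: f = (1/2)^(40/15) ≈ 0.1575; Cmin,ss = (1651/155)·f/(1−f) ≈ 1.991 μg/mL.
Regimen B: f = (1/2)^(38/15) ≈ 0.1727; Cmin,ss = (926/155)·f/(1−f) ≈ 1.247 μg/mL.
Difference ≈ 1.991 − 1.247 ≈ 0.744 μg/mL.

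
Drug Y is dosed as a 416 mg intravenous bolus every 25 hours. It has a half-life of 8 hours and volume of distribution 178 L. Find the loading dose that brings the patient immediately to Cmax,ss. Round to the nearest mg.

470 mg

f = (1/2)^(25/8) ≈ 0.114626; accumulation ratio R = 1/(1−f) ≈ 1.12947.
Loading dose to hit Cmax,ss on first dose: D_load = D_maint·R ≈ 416 × 1.12947 ≈ 469.86 mg.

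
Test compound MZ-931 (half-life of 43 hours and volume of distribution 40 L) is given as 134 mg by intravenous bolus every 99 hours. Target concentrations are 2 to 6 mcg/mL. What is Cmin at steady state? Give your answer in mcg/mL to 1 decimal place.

τ/t½ = 99/43 ≈ 2.3023, so fraction remaining f = (1/2)^(99/43) ≈ 0.2027.
Single-dose peak C₀ = D/Vd = 134/40 ≈ 3.350 mcg/mL.
Steady-state trough Cmin,ss = C₀·f/(1−f) ≈ 3.350 × 0.2027/0.7973 ≈ 0.852 mcg/mL.
Trough 0.9 mcg/mL vs MEC 2 mcg/mL: subtherapeutic.

0.9 mcg/mL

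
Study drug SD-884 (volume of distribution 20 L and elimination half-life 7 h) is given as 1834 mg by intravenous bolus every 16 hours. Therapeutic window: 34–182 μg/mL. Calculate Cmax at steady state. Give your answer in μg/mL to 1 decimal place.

115.4 μg/mL

τ/t½ = 16/7 ≈ 2.2857, so fraction remaining f = (1/2)^(16/7) ≈ 0.2051.
At steady state, accumulation factor R = 1/(1 − e^(−kτ)) ≈ 1.2580.
Each bolus raises the concentration by D/Vd = 1834/20 ≈ 91.700 μg/mL.
Steady-state peak Cmax,ss = C₀·R ≈ 91.700 × 1.2580 ≈ 115.359 μg/mL.
Peak 115.4 μg/mL vs MTC 182 μg/mL: below toxic threshold.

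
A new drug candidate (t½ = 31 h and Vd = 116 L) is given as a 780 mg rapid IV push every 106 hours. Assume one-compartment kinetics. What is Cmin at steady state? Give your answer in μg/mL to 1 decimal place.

0.7 μg/mL

k = ln2/t½ = ln2/31 ≈ 0.022360 h⁻¹; fraction remaining f = e^(−kτ) = e^(−0.022360×106) ≈ 0.0935.
At steady state, accumulation factor R = 1/(1 − e^(−kτ)) ≈ 1.1031.
Each bolus raises the concentration by D/Vd = 780/116 ≈ 6.724 μg/mL.
Cmax,ss = C₀/(1 − f) ≈ 6.724/0.9065 ≈ 7.418 μg/mL.
One interval later, Cmin,ss = Cmax,ss·e^(−kτ) ≈ 7.418 × 0.0935 ≈ 0.694 μg/mL.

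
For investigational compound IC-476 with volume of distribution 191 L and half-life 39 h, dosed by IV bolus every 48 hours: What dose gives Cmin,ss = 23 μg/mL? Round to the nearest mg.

τ/t½ = 48/39 ≈ 1.2308, so f = (1/2)^(48/39) ≈ 0.426090.
Cmin,ss = (D/Vd)·f/(1−f), so D = Cmin,ss·Vd·(1−f)/f.
D = 23 × 191 × (1−f)/f ≈ 23 × 191 × 1.34692 ≈ 5917.02 mg.

5917 mg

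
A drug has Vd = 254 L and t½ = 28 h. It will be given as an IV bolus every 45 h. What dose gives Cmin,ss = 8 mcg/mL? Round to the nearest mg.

τ/t½ = 45/28 ≈ 1.6071, so f = (1/2)^(45/28) ≈ 0.328248.
Cmin,ss = (D/Vd)·f/(1−f), so D = Cmin,ss·Vd·(1−f)/f.
D = 8 × 254 × (1−f)/f ≈ 8 × 254 × 2.04648 ≈ 4158.45 mg.

4158 mg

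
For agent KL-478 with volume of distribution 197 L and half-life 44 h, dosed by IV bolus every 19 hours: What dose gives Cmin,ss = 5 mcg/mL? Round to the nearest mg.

344 mg

τ/t½ = 19/44 ≈ 0.43182, so f = (1/2)^(19/44) ≈ 0.741327.
Cmin,ss = (D/Vd)·f/(1−f), so D = Cmin,ss·Vd·(1−f)/f.
D = 5 × 197 × (1−f)/f ≈ 5 × 197 × 0.34893 ≈ 343.70 mg.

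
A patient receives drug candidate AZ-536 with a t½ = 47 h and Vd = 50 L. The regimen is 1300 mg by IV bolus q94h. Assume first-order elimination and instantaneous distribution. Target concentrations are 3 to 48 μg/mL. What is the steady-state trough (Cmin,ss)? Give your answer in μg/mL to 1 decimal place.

8.7 μg/mL

The dosing interval is 2 half-lives, so f = 2^(−2) = 0.25.
At steady state, R = 1/(1 − 0.25) = 4/3.
Single-dose peak C₀ = D/Vd = 1300/50 = 26 μg/mL.
Steady-state peak Cmax,ss = C₀·R = 26 × 4/3 ≈ 34.667 μg/mL.
Steady-state trough Cmin,ss = Cmax,ss·f ≈ 34.667 × 0.25 ≈ 8.667 μg/mL.
Trough 8.7 μg/mL vs MEC 3 μg/mL: adequate.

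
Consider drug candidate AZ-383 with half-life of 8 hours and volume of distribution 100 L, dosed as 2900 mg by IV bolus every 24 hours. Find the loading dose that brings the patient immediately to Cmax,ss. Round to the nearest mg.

f = (1/2)^(24/8) ≈ 0.125000; accumulation ratio R = 1/(1−f) ≈ 1.14286.
Loading dose to hit Cmax,ss on first dose: D_load = D_maint·R ≈ 2900 × 1.14286 ≈ 3314.29 mg.

3314 mg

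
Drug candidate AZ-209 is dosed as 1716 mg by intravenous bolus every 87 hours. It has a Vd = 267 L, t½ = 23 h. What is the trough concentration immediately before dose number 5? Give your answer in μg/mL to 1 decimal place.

0.5 μg/mL

f = (1/2)^(τ/t½) = (1/2)^(87/23) ≈ 0.0727.
C₀ = D/Vd = 1716/267 ≈ 6.427 μg/mL.
Before the 5th dose, 4 doses have been given. Superposition: Cmin = C₀·(f + f² + … + f^4).
≈ 6.427 × (0.0727 + 0.0053 + 0.0004 + 0.0000) ≈ 6.427 × 0.0784 ≈ 0.504 μg/mL.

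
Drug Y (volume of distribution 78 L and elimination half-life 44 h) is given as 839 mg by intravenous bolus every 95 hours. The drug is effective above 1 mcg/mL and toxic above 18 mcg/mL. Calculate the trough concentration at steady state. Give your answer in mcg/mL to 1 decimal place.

k = ln2/t½ = ln2/44 ≈ 0.015753 h⁻¹; fraction remaining f = e^(−kτ) = e^(−0.015753×95) ≈ 0.2239.
Single-dose peak C₀ = D/Vd = 839/78 ≈ 10.756 mcg/mL.
Steady-state trough Cmin,ss = C₀·f/(1−f) ≈ 10.756 × 0.2239/0.7761 ≈ 3.103 mcg/mL.
Trough 3.1 mcg/mL vs MEC 1 mcg/mL: adequate.

3.1 mcg/mL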